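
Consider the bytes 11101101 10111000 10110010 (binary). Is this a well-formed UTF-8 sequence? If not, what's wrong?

invalid (encodes a surrogate (U+D800–U+DFFF))

Structurally a 3-byte sequence; payload = 0xDE32.
But 0xDE32 is in U+D800–U+DFFF, the surrogate range. Surrogates are not Unicode scalar values and are forbidden in UTF-8.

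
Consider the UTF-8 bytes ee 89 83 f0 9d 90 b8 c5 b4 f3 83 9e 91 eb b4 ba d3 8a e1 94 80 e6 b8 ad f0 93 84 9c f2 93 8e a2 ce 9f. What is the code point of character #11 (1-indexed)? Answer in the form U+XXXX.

Offset 0: leading byte 0xEE = 11101110 → 3-byte char #1 = EE 89 83.
Offset 3: leading byte 0xF0 = 11110000 → 4-byte char #2 = F0 9D 90 B8.
Offset 7: leading byte 0xC5 = 11000101 → 2-byte char #3 = C5 B4.
Offset 9: leading byte 0xF3 = 11110011 → 4-byte char #4 = F3 83 9E 91.
Offset 13: leading byte 0xEB = 11101011 → 3-byte char #5 = EB B4 BA.
Offset 16: leading byte 0xD3 = 11010011 → 2-byte char #6 = D3 8A.
Offset 18: leading byte 0xE1 = 11100001 → 3-byte char #7 = E1 94 80.
Offset 21: leading byte 0xE6 = 11100110 → 3-byte char #8 = E6 B8 AD.
Offset 24: leading byte 0xF0 = 11110000 → 4-byte char #9 = F0 93 84 9C.
Offset 28: leading byte 0xF2 = 11110010 → 4-byte char #10 = F2 93 8E A2.
Offset 32: leading byte 0xCE = 11001110 → 2-byte char #11 = CE 9F.
Leading byte 0xCE = 11001110 matches 110xxxxx → 2-byte sequence.
Byte 1: 0xCE = 11001110, payload 01110 (5 bits).
Byte 2: 0x9F = 10011111 (10xxxxxx ✓), payload 011111.
Concatenate: 01110011111 = 0x39F (11 bits → U+039F).

U+039F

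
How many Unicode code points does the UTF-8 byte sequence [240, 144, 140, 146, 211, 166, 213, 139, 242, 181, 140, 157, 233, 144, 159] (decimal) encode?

5

Byte at offset 0: 0xF0 = 11110000 → 4-byte char (#1). Advance 4.
Byte at offset 4: 0xD3 = 11010011 → 2-byte char (#2). Advance 2.
Byte at offset 6: 0xD5 = 11010101 → 2-byte char (#3). Advance 2.
Byte at offset 8: 0xF2 = 11110010 → 4-byte char (#4). Advance 4.
Byte at offset 12: 0xE9 = 11101001 → 3-byte char (#5). Advance 3.
Reached end at offset 15 after 5 code points.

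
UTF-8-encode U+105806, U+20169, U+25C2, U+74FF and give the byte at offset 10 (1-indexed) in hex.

1-indexed offset 10 is 0-indexed offset 9.
U+105806 → 4-byte form F4 85 A0 86 at offsets 0–3.
U+20169 → 4-byte form F0 A0 85 A9 at offsets 4–7.
U+25C2 → 3-byte form E2 97 82 at offsets 8–10.
Offset 9 falls in char 3's range; it's byte 2 of E2 97 82 = 0x97.

0x97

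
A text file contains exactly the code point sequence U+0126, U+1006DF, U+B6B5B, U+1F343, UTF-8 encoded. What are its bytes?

U+0126: 2-byte form → C4 A6.
U+1006DF: 4-byte form → F4 80 9B 9F.
U+B6B5B: 4-byte form → F2 B6 AD 9B.
U+1F343: 4-byte form → F0 9F 8D 83.
Concatenated (14 bytes): C4 A6 F4 80 9B 9F F2 B6 AD 9B F0 9F 8D 83.

C4 A6 F4 80 9B 9F F2 B6 AD 9B F0 9F 8D 83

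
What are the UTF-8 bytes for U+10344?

U+10344 = 0x10344 = 66372 decimal. In range U+10000–U+10FFFF → 4-byte form: 11110xxx 10xxxxxx 10xxxxxx 10xxxxxx.
Binary (21 bits): 000010000001101000100.
Split 3+6+6+6: 000 | 010000 | 001101 | 000100.
Byte 1: 11110000 = 0xF0.
Byte 2: 10010000 = 0x90.
Byte 3: 10001101 = 0x8D.
Byte 4: 10000100 = 0x84.

F0 90 8D 84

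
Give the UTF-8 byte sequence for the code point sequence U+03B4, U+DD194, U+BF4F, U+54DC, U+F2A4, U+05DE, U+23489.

U+03B4: 2-byte form → CE B4.
U+DD194: 4-byte form → F3 9D 86 94.
U+BF4F: 3-byte form → EB BD 8F.
U+54DC: 3-byte form → E5 93 9C.
U+F2A4: 3-byte form → EF 8A A4.
U+05DE: 2-byte form → D7 9E.
U+23489: 4-byte form → F0 A3 92 89.
Concatenated (21 bytes): CE B4 F3 9D 86 94 EB BD 8F E5 93 9C EF 8A A4 D7 9E F0 A3 92 89.

CE B4 F3 9D 86 94 EB BD 8F E5 93 9C EF 8A A4 D7 9E F0 A3 92 89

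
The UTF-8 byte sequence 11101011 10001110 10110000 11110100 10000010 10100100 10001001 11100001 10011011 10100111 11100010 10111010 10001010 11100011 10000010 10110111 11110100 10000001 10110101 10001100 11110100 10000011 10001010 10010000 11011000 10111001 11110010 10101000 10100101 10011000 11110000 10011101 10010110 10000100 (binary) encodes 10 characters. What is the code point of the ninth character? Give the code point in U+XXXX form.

U+A8958

Offset 0: leading byte 0xEB = 11101011 → 3-byte char #1 = EB 8E B0.
Offset 3: leading byte 0xF4 = 11110100 → 4-byte char #2 = F4 82 A4 89.
Offset 7: leading byte 0xE1 = 11100001 → 3-byte char #3 = E1 9B A7.
Offset 10: leading byte 0xE2 = 11100010 → 3-byte char #4 = E2 BA 8A.
Offset 13: leading byte 0xE3 = 11100011 → 3-byte char #5 = E3 82 B7.
Offset 16: leading byte 0xF4 = 11110100 → 4-byte char #6 = F4 81 B5 8C.
Offset 20: leading byte 0xF4 = 11110100 → 4-byte char #7 = F4 83 8A 90.
Offset 24: leading byte 0xD8 = 11011000 → 2-byte char #8 = D8 B9.
Offset 26: leading byte 0xF2 = 11110010 → 4-byte char #9 = F2 A8 A5 98.
Leading byte 0xF2 = 11110010 matches 11110xxx → 4-byte sequence.
Byte 1: 0xF2 = 11110010, payload 010 (3 bits).
Byte 2: 0xA8 = 10101000 (10xxxxxx ✓), payload 101000.
Byte 3: 0xA5 = 10100101 (10xxxxxx ✓), payload 100101.
Byte 4: 0x98 = 10011000 (10xxxxxx ✓), payload 011000.
Concatenate: 010101000100101011000 = 0xA8958 (21 bits → U+A8958).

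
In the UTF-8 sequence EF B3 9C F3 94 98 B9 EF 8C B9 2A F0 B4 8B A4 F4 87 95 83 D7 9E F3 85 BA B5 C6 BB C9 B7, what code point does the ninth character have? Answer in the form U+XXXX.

U+01BB

Offset 0: leading byte 0xEF = 11101111 → 3-byte char #1 = EF B3 9C.
Offset 3: leading byte 0xF3 = 11110011 → 4-byte char #2 = F3 94 98 B9.
Offset 7: leading byte 0xEF = 11101111 → 3-byte char #3 = EF 8C B9.
Offset 10: leading byte 0x2A = 00101010 → 1-byte char #4 = 2A.
Offset 11: leading byte 0xF0 = 11110000 → 4-byte char #5 = F0 B4 8B A4.
Offset 15: leading byte 0xF4 = 11110100 → 4-byte char #6 = F4 87 95 83.
Offset 19: leading byte 0xD7 = 11010111 → 2-byte char #7 = D7 9E.
Offset 21: leading byte 0xF3 = 11110011 → 4-byte char #8 = F3 85 BA B5.
Offset 25: leading byte 0xC6 = 11000110 → 2-byte char #9 = C6 BB.
Leading byte 0xC6 = 11000110 matches 110xxxxx → 2-byte sequence.
Byte 1: 0xC6 = 11000110, payload 00110 (5 bits).
Byte 2: 0xBB = 10111011 (10xxxxxx ✓), payload 111011.
Concatenate: 00110111011 = 0x1BB (11 bits → U+01BB).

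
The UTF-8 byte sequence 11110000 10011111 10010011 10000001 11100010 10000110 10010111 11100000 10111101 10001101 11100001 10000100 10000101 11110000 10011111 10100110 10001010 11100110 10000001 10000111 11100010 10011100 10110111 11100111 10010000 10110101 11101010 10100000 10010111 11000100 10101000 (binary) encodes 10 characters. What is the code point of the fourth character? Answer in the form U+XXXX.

U+1105

Offset 0: leading byte 0xF0 = 11110000 → 4-byte char #1 = F0 9F 93 81.
Offset 4: leading byte 0xE2 = 11100010 → 3-byte char #2 = E2 86 97.
Offset 7: leading byte 0xE0 = 11100000 → 3-byte char #3 = E0 BD 8D.
Offset 10: leading byte 0xE1 = 11100001 → 3-byte char #4 = E1 84 85.
Leading byte 0xE1 = 11100001 matches 1110xxxx → 3-byte sequence.
Byte 1: 0xE1 = 11100001, payload 0001 (4 bits).
Byte 2: 0x84 = 10000100 (10xxxxxx ✓), payload 000100.
Byte 3: 0x85 = 10000101 (10xxxxxx ✓), payload 000101.
Concatenate: 0001000100000101 = 0x1105 (16 bits → U+1105).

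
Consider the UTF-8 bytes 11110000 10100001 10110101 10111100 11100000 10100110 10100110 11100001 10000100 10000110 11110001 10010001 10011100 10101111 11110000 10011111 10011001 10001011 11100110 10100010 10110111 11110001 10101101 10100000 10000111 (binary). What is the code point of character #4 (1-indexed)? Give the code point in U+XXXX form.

Offset 0: leading byte 0xF0 = 11110000 → 4-byte char #1 = F0 A1 B5 BC.
Offset 4: leading byte 0xE0 = 11100000 → 3-byte char #2 = E0 A6 A6.
Offset 7: leading byte 0xE1 = 11100001 → 3-byte char #3 = E1 84 86.
Offset 10: leading byte 0xF1 = 11110001 → 4-byte char #4 = F1 91 9C AF.
Leading byte 0xF1 = 11110001 matches 11110xxx → 4-byte sequence.
Byte 1: 0xF1 = 11110001, payload 001 (3 bits).
Byte 2: 0x91 = 10010001 (10xxxxxx ✓), payload 010001.
Byte 3: 0x9C = 10011100 (10xxxxxx ✓), payload 011100.
Byte 4: 0xAF = 10101111 (10xxxxxx ✓), payload 101111.
Concatenate: 001010001011100101111 = 0x5172F (21 bits → U+5172F).

U+5172F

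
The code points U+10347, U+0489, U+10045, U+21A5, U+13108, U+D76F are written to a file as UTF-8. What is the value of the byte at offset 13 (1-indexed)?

1-indexed offset 13 is 0-indexed offset 12.
U+10347 → 4-byte form F0 90 8D 87 at offsets 0–3.
U+0489 → 2-byte form D2 89 at offsets 4–5.
U+10045 → 4-byte form F0 90 81 85 at offsets 6–9.
U+21A5 → 3-byte form E2 86 A5 at offsets 10–12.
Offset 12 falls in char 4's range; it's byte 3 of E2 86 A5 = 0xA5.

0xA5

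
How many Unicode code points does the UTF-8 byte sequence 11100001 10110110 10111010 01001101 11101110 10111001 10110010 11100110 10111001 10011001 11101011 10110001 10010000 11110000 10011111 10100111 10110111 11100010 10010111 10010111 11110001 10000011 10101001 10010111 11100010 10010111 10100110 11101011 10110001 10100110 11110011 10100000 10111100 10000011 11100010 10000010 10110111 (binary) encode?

12

Byte at offset 0: 0xE1 = 11100001 → 3-byte char (#1). Advance 3.
Byte at offset 3: 0x4D = 01001101 → 1-byte char (#2). Advance 1.
Byte at offset 4: 0xEE = 11101110 → 3-byte char (#3). Advance 3.
Byte at offset 7: 0xE6 = 11100110 → 3-byte char (#4). Advance 3.
Byte at offset 10: 0xEB = 11101011 → 3-byte char (#5). Advance 3.
Byte at offset 13: 0xF0 = 11110000 → 4-byte char (#6). Advance 4.
Byte at offset 17: 0xE2 = 11100010 → 3-byte char (#7). Advance 3.
Byte at offset 20: 0xF1 = 11110001 → 4-byte char (#8). Advance 4.
Byte at offset 24: 0xE2 = 11100010 → 3-byte char (#9). Advance 3.
Byte at offset 27: 0xEB = 11101011 → 3-byte char (#10). Advance 3.
Byte at offset 30: 0xF3 = 11110011 → 4-byte char (#11). Advance 4.
Byte at offset 34: 0xE2 = 11100010 → 3-byte char (#12). Advance 3.
Reached end at offset 37 after 12 code points.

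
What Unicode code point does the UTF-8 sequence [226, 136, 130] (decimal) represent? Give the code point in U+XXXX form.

Leading byte 0xE2 = 11100010 matches 1110xxxx → 3-byte sequence.
Byte 1: 0xE2 = 11100010, payload 0010 (4 bits).
Byte 2: 0x88 = 10001000 (10xxxxxx ✓), payload 001000.
Byte 3: 0x82 = 10000010 (10xxxxxx ✓), payload 000010.
Concatenate: 0010001000000010 = 0x2202 (16 bits → U+2202).

U+2202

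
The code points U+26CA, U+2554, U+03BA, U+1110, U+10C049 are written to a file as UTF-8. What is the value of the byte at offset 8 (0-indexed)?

0xE1

U+26CA → 3-byte form E2 9B 8A at offsets 0–2.
U+2554 → 3-byte form E2 95 94 at offsets 3–5.
U+03BA → 2-byte form CE BA at offsets 6–7.
U+1110 → 3-byte form E1 84 90 at offsets 8–10.
Offset 8 falls in char 4's range; it's byte 1 of E1 84 90 = 0xE1.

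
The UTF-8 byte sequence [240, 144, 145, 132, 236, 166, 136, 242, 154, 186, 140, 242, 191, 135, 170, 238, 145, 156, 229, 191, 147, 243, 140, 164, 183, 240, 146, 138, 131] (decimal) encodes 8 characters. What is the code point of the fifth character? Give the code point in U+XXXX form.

U+E45C

Offset 0: leading byte 0xF0 = 11110000 → 4-byte char #1 = F0 90 91 84.
Offset 4: leading byte 0xEC = 11101100 → 3-byte char #2 = EC A6 88.
Offset 7: leading byte 0xF2 = 11110010 → 4-byte char #3 = F2 9A BA 8C.
Offset 11: leading byte 0xF2 = 11110010 → 4-byte char #4 = F2 BF 87 AA.
Offset 15: leading byte 0xEE = 11101110 → 3-byte char #5 = EE 91 9C.
Leading byte 0xEE = 11101110 matches 1110xxxx → 3-byte sequence.
Byte 1: 0xEE = 11101110, payload 1110 (4 bits).
Byte 2: 0x91 = 10010001 (10xxxxxx ✓), payload 010001.
Byte 3: 0x9C = 10011100 (10xxxxxx ✓), payload 011100.
Concatenate: 1110010001011100 = 0xE45C (16 bits → U+E45C).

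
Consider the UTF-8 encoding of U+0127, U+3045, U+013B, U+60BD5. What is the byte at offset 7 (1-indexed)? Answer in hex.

1-indexed offset 7 is 0-indexed offset 6.
U+0127 → 2-byte form C4 A7 at offsets 0–1.
U+3045 → 3-byte form E3 81 85 at offsets 2–4.
U+013B → 2-byte form C4 BB at offsets 5–6.
Offset 6 falls in char 3's range; it's byte 2 of C4 BB = 0xBB.

0xBB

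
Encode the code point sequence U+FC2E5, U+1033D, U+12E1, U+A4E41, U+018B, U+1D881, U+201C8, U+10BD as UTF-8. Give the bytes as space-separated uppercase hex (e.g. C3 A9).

U+FC2E5: 4-byte form → F3 BC 8B A5.
U+1033D: 4-byte form → F0 90 8C BD.
U+12E1: 3-byte form → E1 8B A1.
U+A4E41: 4-byte form → F2 A4 B9 81.
U+018B: 2-byte form → C6 8B.
U+1D881: 4-byte form → F0 9D A2 81.
U+201C8: 4-byte form → F0 A0 87 88.
U+10BD: 3-byte form → E1 82 BD.
Concatenated (28 bytes): F3 BC 8B A5 F0 90 8C BD E1 8B A1 F2 A4 B9 81 C6 8B F0 9D A2 81 F0 A0 87 88 E1 82 BD.

F3 BC 8B A5 F0 90 8C BD E1 8B A1 F2 A4 B9 81 C6 8B F0 9D A2 81 F0 A0 87 88 E1 82 BD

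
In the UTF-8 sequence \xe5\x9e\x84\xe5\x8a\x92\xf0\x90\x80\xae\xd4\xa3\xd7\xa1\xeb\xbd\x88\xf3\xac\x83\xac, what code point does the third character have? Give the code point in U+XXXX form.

U+1002E

Offset 0: leading byte 0xE5 = 11100101 → 3-byte char #1 = E5 9E 84.
Offset 3: leading byte 0xE5 = 11100101 → 3-byte char #2 = E5 8A 92.
Offset 6: leading byte 0xF0 = 11110000 → 4-byte char #3 = F0 90 80 AE.
Leading byte 0xF0 = 11110000 matches 11110xxx → 4-byte sequence.
Byte 1: 0xF0 = 11110000, payload 000 (3 bits).
Byte 2: 0x90 = 10010000 (10xxxxxx ✓), payload 010000.
Byte 3: 0x80 = 10000000 (10xxxxxx ✓), payload 000000.
Byte 4: 0xAE = 10101110 (10xxxxxx ✓), payload 101110.
Concatenate: 000010000000000101110 = 0x1002E (21 bits → U+1002E).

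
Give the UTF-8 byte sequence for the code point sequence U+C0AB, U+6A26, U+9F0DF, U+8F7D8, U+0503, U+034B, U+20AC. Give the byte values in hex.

U+C0AB: 3-byte form → EC 82 AB.
U+6A26: 3-byte form → E6 A8 A6.
U+9F0DF: 4-byte form → F2 9F 83 9F.
U+8F7D8: 4-byte form → F2 8F 9F 98.
U+0503: 2-byte form → D4 83.
U+034B: 2-byte form → CD 8B.
U+20AC: 3-byte form → E2 82 AC.
Concatenated (21 bytes): EC 82 AB E6 A8 A6 F2 9F 83 9F F2 8F 9F 98 D4 83 CD 8B E2 82 AC.

EC 82 AB E6 A8 A6 F2 9F 83 9F F2 8F 9F 98 D4 83 CD 8B E2 82 AC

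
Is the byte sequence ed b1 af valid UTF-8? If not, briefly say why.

invalid (encodes a surrogate (U+D800–U+DFFF))

Structurally a 3-byte sequence; payload = 0xDC6F.
But 0xDC6F is in U+D800–U+DFFF, the surrogate range. Surrogates are not Unicode scalar values and are forbidden in UTF-8.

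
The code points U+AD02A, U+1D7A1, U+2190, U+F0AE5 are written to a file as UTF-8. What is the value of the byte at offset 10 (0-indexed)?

0x90

U+AD02A → 4-byte form F2 AD 80 AA at offsets 0–3.
U+1D7A1 → 4-byte form F0 9D 9E A1 at offsets 4–7.
U+2190 → 3-byte form E2 86 90 at offsets 8–10.
Offset 10 falls in char 3's range; it's byte 3 of E2 86 90 = 0x90.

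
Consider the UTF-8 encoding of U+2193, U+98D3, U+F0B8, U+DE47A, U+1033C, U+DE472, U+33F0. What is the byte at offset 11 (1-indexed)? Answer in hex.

0x9E

1-indexed offset 11 is 0-indexed offset 10.
U+2193 → 3-byte form E2 86 93 at offsets 0–2.
U+98D3 → 3-byte form E9 A3 93 at offsets 3–5.
U+F0B8 → 3-byte form EF 82 B8 at offsets 6–8.
U+DE47A → 4-byte form F3 9E 91 BA at offsets 9–12.
Offset 10 falls in char 4's range; it's byte 2 of F3 9E 91 BA = 0x9E.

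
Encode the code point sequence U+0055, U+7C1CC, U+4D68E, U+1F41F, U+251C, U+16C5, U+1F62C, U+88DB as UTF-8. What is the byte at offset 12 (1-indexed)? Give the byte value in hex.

1-indexed offset 12 is 0-indexed offset 11.
U+0055 → 1-byte form 55 at offsets 0–0.
U+7C1CC → 4-byte form F1 BC 87 8C at offsets 1–4.
U+4D68E → 4-byte form F1 8D 9A 8E at offsets 5–8.
U+1F41F → 4-byte form F0 9F 90 9F at offsets 9–12.
Offset 11 falls in char 4's range; it's byte 3 of F0 9F 90 9F = 0x90.

0x90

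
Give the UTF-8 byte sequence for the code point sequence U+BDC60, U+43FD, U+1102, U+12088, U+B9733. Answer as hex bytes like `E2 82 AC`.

U+BDC60: 4-byte form → F2 BD B1 A0.
U+43FD: 3-byte form → E4 8F BD.
U+1102: 3-byte form → E1 84 82.
U+12088: 4-byte form → F0 92 82 88.
U+B9733: 4-byte form → F2 B9 9C B3.
Concatenated (18 bytes): F2 BD B1 A0 E4 8F BD E1 84 82 F0 92 82 88 F2 B9 9C B3.

F2 BD B1 A0 E4 8F BD E1 84 82 F0 92 82 88 F2 B9 9C B3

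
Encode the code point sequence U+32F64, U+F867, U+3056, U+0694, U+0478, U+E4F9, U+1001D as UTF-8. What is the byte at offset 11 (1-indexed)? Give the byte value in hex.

0xDA

1-indexed offset 11 is 0-indexed offset 10.
U+32F64 → 4-byte form F0 B2 BD A4 at offsets 0–3.
U+F867 → 3-byte form EF A1 A7 at offsets 4–6.
U+3056 → 3-byte form E3 81 96 at offsets 7–9.
U+0694 → 2-byte form DA 94 at offsets 10–11.
Offset 10 falls in char 4's range; it's byte 1 of DA 94 = 0xDA.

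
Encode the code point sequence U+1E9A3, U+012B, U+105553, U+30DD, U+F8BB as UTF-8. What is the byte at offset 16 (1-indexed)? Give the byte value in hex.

0xBB

1-indexed offset 16 is 0-indexed offset 15.
U+1E9A3 → 4-byte form F0 9E A6 A3 at offsets 0–3.
U+012B → 2-byte form C4 AB at offsets 4–5.
U+105553 → 4-byte form F4 85 95 93 at offsets 6–9.
U+30DD → 3-byte form E3 83 9D at offsets 10–12.
U+F8BB → 3-byte form EF A2 BB at offsets 13–15.
Offset 15 falls in char 5's range; it's byte 3 of EF A2 BB = 0xBB.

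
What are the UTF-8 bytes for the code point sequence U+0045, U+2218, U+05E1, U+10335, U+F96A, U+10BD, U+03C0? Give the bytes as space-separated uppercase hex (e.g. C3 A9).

U+0045: 1-byte form → 45.
U+2218: 3-byte form → E2 88 98.
U+05E1: 2-byte form → D7 A1.
U+10335: 4-byte form → F0 90 8C B5.
U+F96A: 3-byte form → EF A5 AA.
U+10BD: 3-byte form → E1 82 BD.
U+03C0: 2-byte form → CF 80.
Concatenated (18 bytes): 45 E2 88 98 D7 A1 F0 90 8C B5 EF A5 AA E1 82 BD CF 80.

45 E2 88 98 D7 A1 F0 90 8C B5 EF A5 AA E1 82 BD CF 80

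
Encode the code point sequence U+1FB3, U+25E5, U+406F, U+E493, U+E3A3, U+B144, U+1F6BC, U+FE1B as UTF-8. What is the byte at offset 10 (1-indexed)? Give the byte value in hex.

1-indexed offset 10 is 0-indexed offset 9.
U+1FB3 → 3-byte form E1 BE B3 at offsets 0–2.
U+25E5 → 3-byte form E2 97 A5 at offsets 3–5.
U+406F → 3-byte form E4 81 AF at offsets 6–8.
U+E493 → 3-byte form EE 92 93 at offsets 9–11.
Offset 9 falls in char 4's range; it's byte 1 of EE 92 93 = 0xEE.

0xEE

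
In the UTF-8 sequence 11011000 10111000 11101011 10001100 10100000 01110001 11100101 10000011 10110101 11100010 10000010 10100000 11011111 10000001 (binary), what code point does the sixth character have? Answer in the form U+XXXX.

U+07C1

Offset 0: leading byte 0xD8 = 11011000 → 2-byte char #1 = D8 B8.
Offset 2: leading byte 0xEB = 11101011 → 3-byte char #2 = EB 8C A0.
Offset 5: leading byte 0x71 = 01110001 → 1-byte char #3 = 71.
Offset 6: leading byte 0xE5 = 11100101 → 3-byte char #4 = E5 83 B5.
Offset 9: leading byte 0xE2 = 11100010 → 3-byte char #5 = E2 82 A0.
Offset 12: leading byte 0xDF = 11011111 → 2-byte char #6 = DF 81.
Leading byte 0xDF = 11011111 matches 110xxxxx → 2-byte sequence.
Byte 1: 0xDF = 11011111, payload 11111 (5 bits).
Byte 2: 0x81 = 10000001 (10xxxxxx ✓), payload 000001.
Concatenate: 11111000001 = 0x7C1 (11 bits → U+07C1).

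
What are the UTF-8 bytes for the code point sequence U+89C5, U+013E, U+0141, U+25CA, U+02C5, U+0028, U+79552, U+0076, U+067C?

U+89C5: 3-byte form → E8 A7 85.
U+013E: 2-byte form → C4 BE.
U+0141: 2-byte form → C5 81.
U+25CA: 3-byte form → E2 97 8A.
U+02C5: 2-byte form → CB 85.
U+0028: 1-byte form → 28.
U+79552: 4-byte form → F1 B9 95 92.
U+0076: 1-byte form → 76.
U+067C: 2-byte form → D9 BC.
Concatenated (20 bytes): E8 A7 85 C4 BE C5 81 E2 97 8A CB 85 28 F1 B9 95 92 76 D9 BC.

E8 A7 85 C4 BE C5 81 E2 97 8A CB 85 28 F1 B9 95 92 76 D9 BC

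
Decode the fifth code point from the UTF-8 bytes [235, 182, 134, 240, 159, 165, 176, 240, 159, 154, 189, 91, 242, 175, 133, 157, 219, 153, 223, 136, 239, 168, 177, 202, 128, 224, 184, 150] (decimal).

U+AF15D

Offset 0: leading byte 0xEB = 11101011 → 3-byte char #1 = EB B6 86.
Offset 3: leading byte 0xF0 = 11110000 → 4-byte char #2 = F0 9F A5 B0.
Offset 7: leading byte 0xF0 = 11110000 → 4-byte char #3 = F0 9F 9A BD.
Offset 11: leading byte 0x5B = 01011011 → 1-byte char #4 = 5B.
Offset 12: leading byte 0xF2 = 11110010 → 4-byte char #5 = F2 AF 85 9D.
Leading byte 0xF2 = 11110010 matches 11110xxx → 4-byte sequence.
Byte 1: 0xF2 = 11110010, payload 010 (3 bits).
Byte 2: 0xAF = 10101111 (10xxxxxx ✓), payload 101111.
Byte 3: 0x85 = 10000101 (10xxxxxx ✓), payload 000101.
Byte 4: 0x9D = 10011101 (10xxxxxx ✓), payload 011101.
Concatenate: 010101111000101011101 = 0xAF15D (21 bits → U+AF15D).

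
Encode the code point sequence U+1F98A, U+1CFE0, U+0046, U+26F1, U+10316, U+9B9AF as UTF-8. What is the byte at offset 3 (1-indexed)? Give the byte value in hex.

0xA6

1-indexed offset 3 is 0-indexed offset 2.
U+1F98A → 4-byte form F0 9F A6 8A at offsets 0–3.
Offset 2 falls in char 1's range; it's byte 3 of F0 9F A6 8A = 0xA6.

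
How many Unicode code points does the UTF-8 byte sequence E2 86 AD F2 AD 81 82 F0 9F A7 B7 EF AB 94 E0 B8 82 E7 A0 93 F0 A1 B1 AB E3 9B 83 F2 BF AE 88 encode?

Byte at offset 0: 0xE2 = 11100010 → 3-byte char (#1). Advance 3.
Byte at offset 3: 0xF2 = 11110010 → 4-byte char (#2). Advance 4.
Byte at offset 7: 0xF0 = 11110000 → 4-byte char (#3). Advance 4.
Byte at offset 11: 0xEF = 11101111 → 3-byte char (#4). Advance 3.
Byte at offset 14: 0xE0 = 11100000 → 3-byte char (#5). Advance 3.
Byte at offset 17: 0xE7 = 11100111 → 3-byte char (#6). Advance 3.
Byte at offset 20: 0xF0 = 11110000 → 4-byte char (#7). Advance 4.
Byte at offset 24: 0xE3 = 11100011 → 3-byte char (#8). Advance 3.
Byte at offset 27: 0xF2 = 11110010 → 4-byte char (#9). Advance 4.
Reached end at offset 31 after 9 code points.

9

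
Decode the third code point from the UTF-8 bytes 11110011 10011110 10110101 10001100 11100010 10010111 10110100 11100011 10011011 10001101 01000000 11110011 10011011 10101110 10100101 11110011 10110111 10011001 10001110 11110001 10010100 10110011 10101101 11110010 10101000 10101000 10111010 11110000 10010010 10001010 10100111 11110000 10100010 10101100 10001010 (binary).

Offset 0: leading byte 0xF3 = 11110011 → 4-byte char #1 = F3 9E B5 8C.
Offset 4: leading byte 0xE2 = 11100010 → 3-byte char #2 = E2 97 B4.
Offset 7: leading byte 0xE3 = 11100011 → 3-byte char #3 = E3 9B 8D.
Leading byte 0xE3 = 11100011 matches 1110xxxx → 3-byte sequence.
Byte 1: 0xE3 = 11100011, payload 0011 (4 bits).
Byte 2: 0x9B = 10011011 (10xxxxxx ✓), payload 011011.
Byte 3: 0x8D = 10001101 (10xxxxxx ✓), payload 001101.
Concatenate: 0011011011001101 = 0x36CD (16 bits → U+36CD).

U+36CD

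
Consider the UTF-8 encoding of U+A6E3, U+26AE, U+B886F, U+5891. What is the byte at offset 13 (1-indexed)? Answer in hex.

1-indexed offset 13 is 0-indexed offset 12.
U+A6E3 → 3-byte form EA 9B A3 at offsets 0–2.
U+26AE → 3-byte form E2 9A AE at offsets 3–5.
U+B886F → 4-byte form F2 B8 A1 AF at offsets 6–9.
U+5891 → 3-byte form E5 A2 91 at offsets 10–12.
Offset 12 falls in char 4's range; it's byte 3 of E5 A2 91 = 0x91.

0x91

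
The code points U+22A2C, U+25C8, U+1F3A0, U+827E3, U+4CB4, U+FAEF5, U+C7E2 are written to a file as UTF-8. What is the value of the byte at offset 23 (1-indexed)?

0xEC

1-indexed offset 23 is 0-indexed offset 22.
U+22A2C → 4-byte form F0 A2 A8 AC at offsets 0–3.
U+25C8 → 3-byte form E2 97 88 at offsets 4–6.
U+1F3A0 → 4-byte form F0 9F 8E A0 at offsets 7–10.
U+827E3 → 4-byte form F2 82 9F A3 at offsets 11–14.
U+4CB4 → 3-byte form E4 B2 B4 at offsets 15–17.
U+FAEF5 → 4-byte form F3 BA BB B5 at offsets 18–21.
U+C7E2 → 3-byte form EC 9F A2 at offsets 22–24.
Offset 22 falls in char 7's range; it's byte 1 of EC 9F A2 = 0xEC.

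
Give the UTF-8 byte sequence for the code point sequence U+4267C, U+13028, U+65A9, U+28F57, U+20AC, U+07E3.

U+4267C: 4-byte form → F1 82 99 BC.
U+13028: 4-byte form → F0 93 80 A8.
U+65A9: 3-byte form → E6 96 A9.
U+28F57: 4-byte form → F0 A8 BD 97.
U+20AC: 3-byte form → E2 82 AC.
U+07E3: 2-byte form → DF A3.
Concatenated (20 bytes): F1 82 99 BC F0 93 80 A8 E6 96 A9 F0 A8 BD 97 E2 82 AC DF A3.

F1 82 99 BC F0 93 80 A8 E6 96 A9 F0 A8 BD 97 E2 82 AC DF A3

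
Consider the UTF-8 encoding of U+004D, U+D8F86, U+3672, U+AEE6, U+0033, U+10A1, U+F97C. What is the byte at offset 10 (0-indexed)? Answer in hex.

0xA6

U+004D → 1-byte form 4D at offsets 0–0.
U+D8F86 → 4-byte form F3 98 BE 86 at offsets 1–4.
U+3672 → 3-byte form E3 99 B2 at offsets 5–7.
U+AEE6 → 3-byte form EA BB A6 at offsets 8–10.
Offset 10 falls in char 4's range; it's byte 3 of EA BB A6 = 0xA6.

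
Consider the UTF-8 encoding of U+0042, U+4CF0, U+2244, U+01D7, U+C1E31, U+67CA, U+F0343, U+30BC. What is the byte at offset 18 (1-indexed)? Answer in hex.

1-indexed offset 18 is 0-indexed offset 17.
U+0042 → 1-byte form 42 at offsets 0–0.
U+4CF0 → 3-byte form E4 B3 B0 at offsets 1–3.
U+2244 → 3-byte form E2 89 84 at offsets 4–6.
U+01D7 → 2-byte form C7 97 at offsets 7–8.
U+C1E31 → 4-byte form F3 81 B8 B1 at offsets 9–12.
U+67CA → 3-byte form E6 9F 8A at offsets 13–15.
U+F0343 → 4-byte form F3 B0 8D 83 at offsets 16–19.
Offset 17 falls in char 7's range; it's byte 2 of F3 B0 8D 83 = 0xB0.

0xB0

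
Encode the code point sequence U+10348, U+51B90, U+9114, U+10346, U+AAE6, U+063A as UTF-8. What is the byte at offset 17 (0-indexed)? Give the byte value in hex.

U+10348 → 4-byte form F0 90 8D 88 at offsets 0–3.
U+51B90 → 4-byte form F1 91 AE 90 at offsets 4–7.
U+9114 → 3-byte form E9 84 94 at offsets 8–10.
U+10346 → 4-byte form F0 90 8D 86 at offsets 11–14.
U+AAE6 → 3-byte form EA AB A6 at offsets 15–17.
Offset 17 falls in char 5's range; it's byte 3 of EA AB A6 = 0xA6.

0xA6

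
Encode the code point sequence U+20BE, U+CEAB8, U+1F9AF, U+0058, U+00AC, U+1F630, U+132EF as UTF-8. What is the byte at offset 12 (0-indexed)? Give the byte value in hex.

0xC2

U+20BE → 3-byte form E2 82 BE at offsets 0–2.
U+CEAB8 → 4-byte form F3 8E AA B8 at offsets 3–6.
U+1F9AF → 4-byte form F0 9F A6 AF at offsets 7–10.
U+0058 → 1-byte form 58 at offsets 11–11.
U+00AC → 2-byte form C2 AC at offsets 12–13.
Offset 12 falls in char 5's range; it's byte 1 of C2 AC = 0xC2.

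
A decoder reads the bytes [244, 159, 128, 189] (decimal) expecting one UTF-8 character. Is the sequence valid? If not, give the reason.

Leading byte 0xF4 = 11110100 → 4-byte form.
Payload = 0x11F03D, which exceeds U+10FFFF, the maximum Unicode code point. (Leading bytes F5–FF, or F4 followed by ≥ 0x90, are invalid.)

invalid (encodes a value above U+10FFFF)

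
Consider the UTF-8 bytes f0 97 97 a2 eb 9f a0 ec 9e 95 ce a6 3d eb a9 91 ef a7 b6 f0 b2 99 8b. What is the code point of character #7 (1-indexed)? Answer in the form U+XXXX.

U+F9F6

Offset 0: leading byte 0xF0 = 11110000 → 4-byte char #1 = F0 97 97 A2.
Offset 4: leading byte 0xEB = 11101011 → 3-byte char #2 = EB 9F A0.
Offset 7: leading byte 0xEC = 11101100 → 3-byte char #3 = EC 9E 95.
Offset 10: leading byte 0xCE = 11001110 → 2-byte char #4 = CE A6.
Offset 12: leading byte 0x3D = 00111101 → 1-byte char #5 = 3D.
Offset 13: leading byte 0xEB = 11101011 → 3-byte char #6 = EB A9 91.
Offset 16: leading byte 0xEF = 11101111 → 3-byte char #7 = EF A7 B6.
Leading byte 0xEF = 11101111 matches 1110xxxx → 3-byte sequence.
Byte 1: 0xEF = 11101111, payload 1111 (4 bits).
Byte 2: 0xA7 = 10100111 (10xxxxxx ✓), payload 100111.
Byte 3: 0xB6 = 10110110 (10xxxxxx ✓), payload 110110.
Concatenate: 1111100111110110 = 0xF9F6 (16 bits → U+F9F6).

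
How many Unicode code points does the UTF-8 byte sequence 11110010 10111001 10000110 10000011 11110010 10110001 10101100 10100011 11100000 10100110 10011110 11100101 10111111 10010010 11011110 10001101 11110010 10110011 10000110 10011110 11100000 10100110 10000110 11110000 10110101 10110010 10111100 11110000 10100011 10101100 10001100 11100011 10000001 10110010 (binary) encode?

Byte at offset 0: 0xF2 = 11110010 → 4-byte char (#1). Advance 4.
Byte at offset 4: 0xF2 = 11110010 → 4-byte char (#2). Advance 4.
Byte at offset 8: 0xE0 = 11100000 → 3-byte char (#3). Advance 3.
Byte at offset 11: 0xE5 = 11100101 → 3-byte char (#4). Advance 3.
Byte at offset 14: 0xDE = 11011110 → 2-byte char (#5). Advance 2.
Byte at offset 16: 0xF2 = 11110010 → 4-byte char (#6). Advance 4.
Byte at offset 20: 0xE0 = 11100000 → 3-byte char (#7). Advance 3.
Byte at offset 23: 0xF0 = 11110000 → 4-byte char (#8). Advance 4.
Byte at offset 27: 0xF0 = 11110000 → 4-byte char (#9). Advance 4.
Byte at offset 31: 0xE3 = 11100011 → 3-byte char (#10). Advance 3.
Reached end at offset 34 after 10 code points.

10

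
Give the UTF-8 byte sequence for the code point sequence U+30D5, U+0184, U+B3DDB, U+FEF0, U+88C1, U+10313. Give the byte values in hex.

U+30D5: 3-byte form → E3 83 95.
U+0184: 2-byte form → C6 84.
U+B3DDB: 4-byte form → F2 B3 B7 9B.
U+FEF0: 3-byte form → EF BB B0.
U+88C1: 3-byte form → E8 A3 81.
U+10313: 4-byte form → F0 90 8C 93.
Concatenated (19 bytes): E3 83 95 C6 84 F2 B3 B7 9B EF BB B0 E8 A3 81 F0 90 8C 93.

E3 83 95 C6 84 F2 B3 B7 9B EF BB B0 E8 A3 81 F0 90 8C 93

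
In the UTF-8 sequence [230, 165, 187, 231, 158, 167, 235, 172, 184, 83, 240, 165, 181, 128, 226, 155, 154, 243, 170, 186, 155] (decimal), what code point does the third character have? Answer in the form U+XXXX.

Offset 0: leading byte 0xE6 = 11100110 → 3-byte char #1 = E6 A5 BB.
Offset 3: leading byte 0xE7 = 11100111 → 3-byte char #2 = E7 9E A7.
Offset 6: leading byte 0xEB = 11101011 → 3-byte char #3 = EB AC B8.
Leading byte 0xEB = 11101011 matches 1110xxxx → 3-byte sequence.
Byte 1: 0xEB = 11101011, payload 1011 (4 bits).
Byte 2: 0xAC = 10101100 (10xxxxxx ✓), payload 101100.
Byte 3: 0xB8 = 10111000 (10xxxxxx ✓), payload 111000.
Concatenate: 1011101100111000 = 0xBB38 (16 bits → U+BB38).

U+BB38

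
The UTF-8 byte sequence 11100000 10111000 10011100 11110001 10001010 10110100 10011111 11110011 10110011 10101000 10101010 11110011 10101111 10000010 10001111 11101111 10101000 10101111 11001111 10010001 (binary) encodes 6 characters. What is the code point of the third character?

U+F3A2A

Offset 0: leading byte 0xE0 = 11100000 → 3-byte char #1 = E0 B8 9C.
Offset 3: leading byte 0xF1 = 11110001 → 4-byte char #2 = F1 8A B4 9F.
Offset 7: leading byte 0xF3 = 11110011 → 4-byte char #3 = F3 B3 A8 AA.
Leading byte 0xF3 = 11110011 matches 11110xxx → 4-byte sequence.
Byte 1: 0xF3 = 11110011, payload 011 (3 bits).
Byte 2: 0xB3 = 10110011 (10xxxxxx ✓), payload 110011.
Byte 3: 0xA8 = 10101000 (10xxxxxx ✓), payload 101000.
Byte 4: 0xAA = 10101010 (10xxxxxx ✓), payload 101010.
Concatenate: 011110011101000101010 = 0xF3A2A (21 bits → U+F3A2A).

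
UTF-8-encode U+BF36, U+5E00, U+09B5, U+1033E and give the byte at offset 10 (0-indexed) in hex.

0x90

U+BF36 → 3-byte form EB BC B6 at offsets 0–2.
U+5E00 → 3-byte form E5 B8 80 at offsets 3–5.
U+09B5 → 3-byte form E0 A6 B5 at offsets 6–8.
U+1033E → 4-byte form F0 90 8C BE at offsets 9–12.
Offset 10 falls in char 4's range; it's byte 2 of F0 90 8C BE = 0x90.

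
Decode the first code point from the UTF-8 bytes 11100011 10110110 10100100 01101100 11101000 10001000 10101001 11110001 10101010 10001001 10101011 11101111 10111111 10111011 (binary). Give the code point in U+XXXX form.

Offset 0: leading byte 0xE3 = 11100011 → 3-byte char #1 = E3 B6 A4.
Leading byte 0xE3 = 11100011 matches 1110xxxx → 3-byte sequence.
Byte 1: 0xE3 = 11100011, payload 0011 (4 bits).
Byte 2: 0xB6 = 10110110 (10xxxxxx ✓), payload 110110.
Byte 3: 0xA4 = 10100100 (10xxxxxx ✓), payload 100100.
Concatenate: 0011110110100100 = 0x3DA4 (16 bits → U+3DA4).

U+3DA4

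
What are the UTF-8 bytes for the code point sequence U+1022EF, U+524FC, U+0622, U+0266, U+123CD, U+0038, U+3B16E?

U+1022EF: 4-byte form → F4 82 8B AF.
U+524FC: 4-byte form → F1 92 93 BC.
U+0622: 2-byte form → D8 A2.
U+0266: 2-byte form → C9 A6.
U+123CD: 4-byte form → F0 92 8F 8D.
U+0038: 1-byte form → 38.
U+3B16E: 4-byte form → F0 BB 85 AE.
Concatenated (21 bytes): F4 82 8B AF F1 92 93 BC D8 A2 C9 A6 F0 92 8F 8D 38 F0 BB 85 AE.

F4 82 8B AF F1 92 93 BC D8 A2 C9 A6 F0 92 8F 8D 38 F0 BB 85 AE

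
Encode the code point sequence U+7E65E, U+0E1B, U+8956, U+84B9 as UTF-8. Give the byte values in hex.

F1 BE 99 9E E0 B8 9B E8 A5 96 E8 92 B9

U+7E65E: 4-byte form → F1 BE 99 9E.
U+0E1B: 3-byte form → E0 B8 9B.
U+8956: 3-byte form → E8 A5 96.
U+84B9: 3-byte form → E8 92 B9.
Concatenated (13 bytes): F1 BE 99 9E E0 B8 9B E8 A5 96 E8 92 B9.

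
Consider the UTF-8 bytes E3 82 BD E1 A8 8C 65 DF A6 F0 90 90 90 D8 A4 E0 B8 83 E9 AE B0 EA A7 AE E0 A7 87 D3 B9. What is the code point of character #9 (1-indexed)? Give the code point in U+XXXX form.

U+A9EE

Offset 0: leading byte 0xE3 = 11100011 → 3-byte char #1 = E3 82 BD.
Offset 3: leading byte 0xE1 = 11100001 → 3-byte char #2 = E1 A8 8C.
Offset 6: leading byte 0x65 = 01100101 → 1-byte char #3 = 65.
Offset 7: leading byte 0xDF = 11011111 → 2-byte char #4 = DF A6.
Offset 9: leading byte 0xF0 = 11110000 → 4-byte char #5 = F0 90 90 90.
Offset 13: leading byte 0xD8 = 11011000 → 2-byte char #6 = D8 A4.
Offset 15: leading byte 0xE0 = 11100000 → 3-byte char #7 = E0 B8 83.
Offset 18: leading byte 0xE9 = 11101001 → 3-byte char #8 = E9 AE B0.
Offset 21: leading byte 0xEA = 11101010 → 3-byte char #9 = EA A7 AE.
Leading byte 0xEA = 11101010 matches 1110xxxx → 3-byte sequence.
Byte 1: 0xEA = 11101010, payload 1010 (4 bits).
Byte 2: 0xA7 = 10100111 (10xxxxxx ✓), payload 100111.
Byte 3: 0xAE = 10101110 (10xxxxxx ✓), payload 101110.
Concatenate: 1010100111101110 = 0xA9EE (16 bits → U+A9EE).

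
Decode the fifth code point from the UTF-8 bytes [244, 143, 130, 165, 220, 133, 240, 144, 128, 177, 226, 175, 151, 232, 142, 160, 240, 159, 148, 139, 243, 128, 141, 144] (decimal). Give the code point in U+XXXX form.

U+83A0

Offset 0: leading byte 0xF4 = 11110100 → 4-byte char #1 = F4 8F 82 A5.
Offset 4: leading byte 0xDC = 11011100 → 2-byte char #2 = DC 85.
Offset 6: leading byte 0xF0 = 11110000 → 4-byte char #3 = F0 90 80 B1.
Offset 10: leading byte 0xE2 = 11100010 → 3-byte char #4 = E2 AF 97.
Offset 13: leading byte 0xE8 = 11101000 → 3-byte char #5 = E8 8E A0.
Leading byte 0xE8 = 11101000 matches 1110xxxx → 3-byte sequence.
Byte 1: 0xE8 = 11101000, payload 1000 (4 bits).
Byte 2: 0x8E = 10001110 (10xxxxxx ✓), payload 001110.
Byte 3: 0xA0 = 10100000 (10xxxxxx ✓), payload 100000.
Concatenate: 1000001110100000 = 0x83A0 (16 bits → U+83A0).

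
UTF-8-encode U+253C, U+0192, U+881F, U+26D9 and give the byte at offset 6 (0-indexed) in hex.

U+253C → 3-byte form E2 94 BC at offsets 0–2.
U+0192 → 2-byte form C6 92 at offsets 3–4.
U+881F → 3-byte form E8 A0 9F at offsets 5–7.
Offset 6 falls in char 3's range; it's byte 2 of E8 A0 9F = 0xA0.

0xA0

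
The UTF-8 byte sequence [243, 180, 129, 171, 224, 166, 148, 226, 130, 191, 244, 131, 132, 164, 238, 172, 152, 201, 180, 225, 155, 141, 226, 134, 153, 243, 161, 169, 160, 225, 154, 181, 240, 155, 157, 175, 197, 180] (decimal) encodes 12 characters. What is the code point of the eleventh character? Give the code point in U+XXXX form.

Offset 0: leading byte 0xF3 = 11110011 → 4-byte char #1 = F3 B4 81 AB.
Offset 4: leading byte 0xE0 = 11100000 → 3-byte char #2 = E0 A6 94.
Offset 7: leading byte 0xE2 = 11100010 → 3-byte char #3 = E2 82 BF.
Offset 10: leading byte 0xF4 = 11110100 → 4-byte char #4 = F4 83 84 A4.
Offset 14: leading byte 0xEE = 11101110 → 3-byte char #5 = EE AC 98.
Offset 17: leading byte 0xC9 = 11001001 → 2-byte char #6 = C9 B4.
Offset 19: leading byte 0xE1 = 11100001 → 3-byte char #7 = E1 9B 8D.
Offset 22: leading byte 0xE2 = 11100010 → 3-byte char #8 = E2 86 99.
Offset 25: leading byte 0xF3 = 11110011 → 4-byte char #9 = F3 A1 A9 A0.
Offset 29: leading byte 0xE1 = 11100001 → 3-byte char #10 = E1 9A B5.
Offset 32: leading byte 0xF0 = 11110000 → 4-byte char #11 = F0 9B 9D AF.
Leading byte 0xF0 = 11110000 matches 11110xxx → 4-byte sequence.
Byte 1: 0xF0 = 11110000, payload 000 (3 bits).
Byte 2: 0x9B = 10011011 (10xxxxxx ✓), payload 011011.
Byte 3: 0x9D = 10011101 (10xxxxxx ✓), payload 011101.
Byte 4: 0xAF = 10101111 (10xxxxxx ✓), payload 101111.
Concatenate: 000011011011101101111 = 0x1B76F (21 bits → U+1B76F).

U+1B76F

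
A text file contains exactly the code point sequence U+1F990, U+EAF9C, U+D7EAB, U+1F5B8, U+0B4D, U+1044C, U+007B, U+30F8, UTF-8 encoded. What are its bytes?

F0 9F A6 90 F3 AA BE 9C F3 97 BA AB F0 9F 96 B8 E0 AD 8D F0 90 91 8C 7B E3 83 B8

U+1F990: 4-byte form → F0 9F A6 90.
U+EAF9C: 4-byte form → F3 AA BE 9C.
U+D7EAB: 4-byte form → F3 97 BA AB.
U+1F5B8: 4-byte form → F0 9F 96 B8.
U+0B4D: 3-byte form → E0 AD 8D.
U+1044C: 4-byte form → F0 90 91 8C.
U+007B: 1-byte form → 7B.
U+30F8: 3-byte form → E3 83 B8.
Concatenated (27 bytes): F0 9F A6 90 F3 AA BE 9C F3 97 BA AB F0 9F 96 B8 E0 AD 8D F0 90 91 8C 7B E3 83 B8.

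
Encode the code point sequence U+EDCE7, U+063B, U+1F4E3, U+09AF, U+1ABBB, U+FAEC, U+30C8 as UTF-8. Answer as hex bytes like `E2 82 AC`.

F3 AD B3 A7 D8 BB F0 9F 93 A3 E0 A6 AF F0 9A AE BB EF AB AC E3 83 88

U+EDCE7: 4-byte form → F3 AD B3 A7.
U+063B: 2-byte form → D8 BB.
U+1F4E3: 4-byte form → F0 9F 93 A3.
U+09AF: 3-byte form → E0 A6 AF.
U+1ABBB: 4-byte form → F0 9A AE BB.
U+FAEC: 3-byte form → EF AB AC.
U+30C8: 3-byte form → E3 83 88.
Concatenated (23 bytes): F3 AD B3 A7 D8 BB F0 9F 93 A3 E0 A6 AF F0 9A AE BB EF AB AC E3 83 88.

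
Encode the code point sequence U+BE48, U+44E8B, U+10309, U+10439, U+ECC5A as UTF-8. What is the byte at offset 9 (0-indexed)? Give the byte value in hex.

U+BE48 → 3-byte form EB B9 88 at offsets 0–2.
U+44E8B → 4-byte form F1 84 BA 8B at offsets 3–6.
U+10309 → 4-byte form F0 90 8C 89 at offsets 7–10.
Offset 9 falls in char 3's range; it's byte 3 of F0 90 8C 89 = 0x8C.

0x8C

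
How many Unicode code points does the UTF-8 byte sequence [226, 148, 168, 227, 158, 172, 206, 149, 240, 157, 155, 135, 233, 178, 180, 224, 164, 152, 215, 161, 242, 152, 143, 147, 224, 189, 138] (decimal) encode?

Byte at offset 0: 0xE2 = 11100010 → 3-byte char (#1). Advance 3.
Byte at offset 3: 0xE3 = 11100011 → 3-byte char (#2). Advance 3.
Byte at offset 6: 0xCE = 11001110 → 2-byte char (#3). Advance 2.
Byte at offset 8: 0xF0 = 11110000 → 4-byte char (#4). Advance 4.
Byte at offset 12: 0xE9 = 11101001 → 3-byte char (#5). Advance 3.
Byte at offset 15: 0xE0 = 11100000 → 3-byte char (#6). Advance 3.
Byte at offset 18: 0xD7 = 11010111 → 2-byte char (#7). Advance 2.
Byte at offset 20: 0xF2 = 11110010 → 4-byte char (#8). Advance 4.
Byte at offset 24: 0xE0 = 11100000 → 3-byte char (#9). Advance 3.
Reached end at offset 27 after 9 code points.

9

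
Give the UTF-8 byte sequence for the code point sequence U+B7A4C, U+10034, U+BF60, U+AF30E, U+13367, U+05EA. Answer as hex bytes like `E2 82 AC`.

F2 B7 A9 8C F0 90 80 B4 EB BD A0 F2 AF 8C 8E F0 93 8D A7 D7 AA

U+B7A4C: 4-byte form → F2 B7 A9 8C.
U+10034: 4-byte form → F0 90 80 B4.
U+BF60: 3-byte form → EB BD A0.
U+AF30E: 4-byte form → F2 AF 8C 8E.
U+13367: 4-byte form → F0 93 8D A7.
U+05EA: 2-byte form → D7 AA.
Concatenated (21 bytes): F2 B7 A9 8C F0 90 80 B4 EB BD A0 F2 AF 8C 8E F0 93 8D A7 D7 AA.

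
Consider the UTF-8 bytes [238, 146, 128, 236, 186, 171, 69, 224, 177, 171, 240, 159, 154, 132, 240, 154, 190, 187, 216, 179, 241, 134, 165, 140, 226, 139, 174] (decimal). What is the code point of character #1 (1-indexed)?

U+E480

Offset 0: leading byte 0xEE = 11101110 → 3-byte char #1 = EE 92 80.
Leading byte 0xEE = 11101110 matches 1110xxxx → 3-byte sequence.
Byte 1: 0xEE = 11101110, payload 1110 (4 bits).
Byte 2: 0x92 = 10010010 (10xxxxxx ✓), payload 010010.
Byte 3: 0x80 = 10000000 (10xxxxxx ✓), payload 000000.
Concatenate: 1110010010000000 = 0xE480 (16 bits → U+E480).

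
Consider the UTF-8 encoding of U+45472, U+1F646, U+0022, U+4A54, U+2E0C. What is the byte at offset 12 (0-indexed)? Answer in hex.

0xE2

U+45472 → 4-byte form F1 85 91 B2 at offsets 0–3.
U+1F646 → 4-byte form F0 9F 99 86 at offsets 4–7.
U+0022 → 1-byte form 22 at offsets 8–8.
U+4A54 → 3-byte form E4 A9 94 at offsets 9–11.
U+2E0C → 3-byte form E2 B8 8C at offsets 12–14.
Offset 12 falls in char 5's range; it's byte 1 of E2 B8 8C = 0xE2.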